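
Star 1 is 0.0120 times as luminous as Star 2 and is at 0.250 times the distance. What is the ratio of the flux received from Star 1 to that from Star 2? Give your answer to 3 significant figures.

F = L/(4πd²), so F_1/F_2 = (L_1/L_2) / (d_1/d_2)²
= 0.0120 / (0.250)² = 0.0120 / 0.06250 = 0.1920.

0.192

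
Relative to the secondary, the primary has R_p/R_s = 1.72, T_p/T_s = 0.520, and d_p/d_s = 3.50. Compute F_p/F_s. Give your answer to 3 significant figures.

L_p/L_s = (R_p/R_s)²(T_p/T_s)⁴ = (1.72)² × (0.520)⁴ = 0.2163.
F_p/F_s = (L_p/L_s)/(d_p/d_s)² = 0.2163 / (3.50)² = 0.01766.

0.0177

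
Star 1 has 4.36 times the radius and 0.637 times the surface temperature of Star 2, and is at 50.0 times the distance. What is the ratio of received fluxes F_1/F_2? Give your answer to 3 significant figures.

L_1/L_2 = (R_1/R_2)²(T_1/T_2)⁴ = (4.36)² × (0.637)⁴ = 3.130.
F_1/F_2 = (L_1/L_2)/(d_1/d_2)² = 3.130 / (50.0)² = 0.001252.

0.00125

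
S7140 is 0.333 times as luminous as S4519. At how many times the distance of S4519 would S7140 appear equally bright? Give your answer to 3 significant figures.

Equal flux requires L_S7140/d_S7140² = L_S4519/d_S4519², so d_S7140/d_S4519 = √(L_S7140/L_S4519)
= √(0.333) = 0.5771.

0.577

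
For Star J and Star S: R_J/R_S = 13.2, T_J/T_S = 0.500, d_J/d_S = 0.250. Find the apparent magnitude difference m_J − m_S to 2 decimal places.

-5.60

L_J/L_S = (13.2)²(0.500)⁴ = 10.89.
F_J/F_S = (L_J/L_S)/(d_J/d_S)² = 10.89/0.06250 = 174.2.
m_J − m_S = −2.5 log₁₀(174.2) = -5.60.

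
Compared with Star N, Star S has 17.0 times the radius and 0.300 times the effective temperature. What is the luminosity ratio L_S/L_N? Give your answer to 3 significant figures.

2.34

From the Stefan–Boltzmann law, L ∝ R²T⁴, so
L_S/L_N = (R_S/R_N)² (T_S/T_N)⁴ = (17.0)² × (0.300)⁴ = 289.0 × 0.008100 = 2.341.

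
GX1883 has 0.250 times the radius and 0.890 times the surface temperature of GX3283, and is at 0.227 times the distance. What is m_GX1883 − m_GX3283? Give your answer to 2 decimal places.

L_GX1883/L_GX3283 = (0.250)²(0.890)⁴ = 0.03921.
F_GX1883/F_GX3283 = (L_GX1883/L_GX3283)/(d_GX1883/d_GX3283)² = 0.03921/0.05153 = 0.7610.
m_GX1883 − m_GX3283 = −2.5 log₁₀(0.7610) = 0.30.

0.30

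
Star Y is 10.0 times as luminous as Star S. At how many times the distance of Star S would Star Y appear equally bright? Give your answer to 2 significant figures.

Equal flux requires L_Y/d_Y² = L_S/d_S², so d_Y/d_S = √(L_Y/L_S)
= √(10.0) = 3.162.

3.2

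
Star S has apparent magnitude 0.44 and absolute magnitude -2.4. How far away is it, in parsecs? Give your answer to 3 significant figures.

37.0 pc

m − M = 5 log₁₀(d/10 pc)
0.44 − (-2.4) = 2.84 = 5 log₁₀(d/10)
d = 10 × 10^(2.84/5) = 10 × 10^0.568 = 36.98 pc.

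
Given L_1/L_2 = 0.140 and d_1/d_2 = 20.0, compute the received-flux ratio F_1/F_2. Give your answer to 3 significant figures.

3.50×10^-4

F = L/(4πd²), so F_1/F_2 = (L_1/L_2) / (d_1/d_2)²
= 0.140 / (20.0)² = 0.140 / 400.0 = 3.500×10^-4.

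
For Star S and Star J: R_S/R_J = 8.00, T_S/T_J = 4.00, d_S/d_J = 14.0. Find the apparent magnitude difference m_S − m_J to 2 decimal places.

L_S/L_J = (8.00)²(4.00)⁴ = 1.638×10^4.
F_S/F_J = (L_S/L_J)/(d_S/d_J)² = 1.638×10^4/196.0 = 83.59.
m_S − m_J = −2.5 log₁₀(83.59) = -4.81.

-4.81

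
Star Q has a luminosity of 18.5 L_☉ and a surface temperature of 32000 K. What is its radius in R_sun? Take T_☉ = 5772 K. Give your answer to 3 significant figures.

0.140 R_sun

R/R_☉ = √(L/L_☉) / (T/T_☉)² = √(18.5) / (5.544)²
       = 4.301 / 30.74 = 0.1399.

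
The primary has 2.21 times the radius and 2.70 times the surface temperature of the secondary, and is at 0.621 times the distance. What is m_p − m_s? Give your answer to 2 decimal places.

-7.07

L_p/L_s = (2.21)²(2.70)⁴ = 259.6.
F_p/F_s = (L_p/L_s)/(d_p/d_s)² = 259.6/0.3856 = 673.1.
m_p − m_s = −2.5 log₁₀(673.1) = -7.07.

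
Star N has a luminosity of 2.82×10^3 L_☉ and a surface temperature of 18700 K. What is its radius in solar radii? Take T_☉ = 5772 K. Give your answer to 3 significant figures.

5.06 solar radii

R/R_☉ = √(L/L_☉) / (T/T_☉)² = √(2.82×10^3) / (3.240)²
       = 53.10 / 10.50 = 5.059.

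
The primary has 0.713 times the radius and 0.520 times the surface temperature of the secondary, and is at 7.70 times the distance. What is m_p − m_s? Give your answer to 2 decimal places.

L_p/L_s = (0.713)²(0.520)⁴ = 0.03717.
F_p/F_s = (L_p/L_s)/(d_p/d_s)² = 0.03717/59.29 = 6.269×10^-4.
m_p − m_s = −2.5 log₁₀(6.269×10^-4) = 8.01.

8.01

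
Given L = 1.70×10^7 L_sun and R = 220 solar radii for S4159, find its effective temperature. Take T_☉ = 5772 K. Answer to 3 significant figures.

2.50×10^4 K

T/T_☉ = (L/L_☉)^(1/4) / (R/R_☉)^(1/2)
T = 5772 × (1.70×10^7)^(1/4) / √(220) = 5772 × 64.21 / 14.83 = 2.499×10^4 K.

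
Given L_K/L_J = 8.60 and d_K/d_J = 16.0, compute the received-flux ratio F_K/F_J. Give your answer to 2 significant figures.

0.034

F = L/(4πd²), so F_K/F_J = (L_K/L_J) / (d_K/d_J)²
= 8.60 / (16.0)² = 8.60 / 256.0 = 0.03359.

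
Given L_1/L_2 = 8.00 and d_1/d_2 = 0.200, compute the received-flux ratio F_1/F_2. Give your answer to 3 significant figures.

F = L/(4πd²), so F_1/F_2 = (L_1/L_2) / (d_1/d_2)²
= 8.00 / (0.200)² = 8.00 / 0.04000 = 200.0.

200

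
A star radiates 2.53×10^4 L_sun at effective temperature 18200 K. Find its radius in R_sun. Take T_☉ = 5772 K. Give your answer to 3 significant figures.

R/R_☉ = √(L/L_☉) / (T/T_☉)² = √(2.53×10^4) / (3.153)²
       = 159.1 / 9.942 = 16.00.

16.0 R_sun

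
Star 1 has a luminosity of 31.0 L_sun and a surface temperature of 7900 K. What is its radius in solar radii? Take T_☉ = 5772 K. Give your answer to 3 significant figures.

2.97 solar radii

R/R_☉ = √(L/L_☉) / (T/T_☉)² = √(31.0) / (1.369)²
       = 5.568 / 1.873 = 2.972.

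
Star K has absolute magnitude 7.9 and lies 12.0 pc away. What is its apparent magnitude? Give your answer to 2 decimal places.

m = M + 5 log₁₀(d/10 pc) = 7.9 + 5 log₁₀(12.0/10)
  = 7.9 + 5 × 0.079 = 7.9 + 0.40 = 8.30.

8.30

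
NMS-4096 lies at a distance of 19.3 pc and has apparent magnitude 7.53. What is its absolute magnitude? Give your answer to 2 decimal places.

6.10

M = m − 5 log₁₀(d/10 pc) = 7.53 − 5 log₁₀(19.3/10)
  = 7.53 − 5 × 0.286 = 7.53 − 1.43 = 6.10.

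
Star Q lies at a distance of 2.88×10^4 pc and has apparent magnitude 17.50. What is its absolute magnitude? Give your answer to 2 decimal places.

M = m − 5 log₁₀(d/10 pc) = 17.50 − 5 log₁₀(2.88×10^4/10)
  = 17.50 − 5 × 3.459 = 17.50 − 17.30 = 0.20.

0.20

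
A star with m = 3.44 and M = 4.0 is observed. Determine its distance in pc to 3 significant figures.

m − M = 5 log₁₀(d/10 pc)
3.44 − (4.0) = -0.56 = 5 log₁₀(d/10)
d = 10 × 10^(-0.56/5) = 10 × 10^-0.112 = 7.727 pc.

7.73 pc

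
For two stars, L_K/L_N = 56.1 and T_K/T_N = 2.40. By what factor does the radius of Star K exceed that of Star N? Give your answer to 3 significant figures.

1.30

L ∝ R²T⁴ gives R ∝ √L / T², so
R_K/R_N = √(56.1) / (2.40)² = 7.490 / 5.760 = 1.300.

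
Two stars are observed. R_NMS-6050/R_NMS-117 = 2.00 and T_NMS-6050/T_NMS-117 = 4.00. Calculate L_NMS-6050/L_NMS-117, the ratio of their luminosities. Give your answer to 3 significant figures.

From the Stefan–Boltzmann law, L ∝ R²T⁴, so
L_NMS-6050/L_NMS-117 = (R_NMS-6050/R_NMS-117)² (T_NMS-6050/T_NMS-117)⁴ = (2.00)² × (4.00)⁴ = 4.000 × 256.0 = 1024.

1.02×10^3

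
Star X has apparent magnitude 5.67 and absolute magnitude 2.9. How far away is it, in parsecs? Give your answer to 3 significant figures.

m − M = 5 log₁₀(d/10 pc)
5.67 − (2.9) = 2.77 = 5 log₁₀(d/10)
d = 10 × 10^(2.77/5) = 10 × 10^0.554 = 35.81 pc.

35.8 pc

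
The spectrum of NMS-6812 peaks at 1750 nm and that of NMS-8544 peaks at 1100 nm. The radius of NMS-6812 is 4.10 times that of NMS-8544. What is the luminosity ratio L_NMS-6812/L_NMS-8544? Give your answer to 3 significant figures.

Wien's law gives T ∝ 1/λ_max, so T_NMS-6812/T_NMS-8544 = λ_NMS-8544/λ_NMS-6812 = 1100/1750 = 0.6286.
Then L ∝ R²T⁴ gives L_NMS-6812/L_NMS-8544 = (4.10)² × (0.6286)⁴ = 16.81 × 0.1561 = 2.624.

2.62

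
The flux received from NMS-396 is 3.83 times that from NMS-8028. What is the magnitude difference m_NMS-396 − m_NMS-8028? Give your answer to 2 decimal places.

m_NMS-396 − m_NMS-8028 = −2.5 log₁₀(F_NMS-396/F_NMS-8028) = −2.5 log₁₀(3.83) = −2.5 × (0.583) = -1.458.

-1.46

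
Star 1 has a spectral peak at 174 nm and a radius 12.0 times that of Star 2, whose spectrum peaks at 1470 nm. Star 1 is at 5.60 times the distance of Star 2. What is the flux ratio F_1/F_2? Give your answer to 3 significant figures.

2.34×10^4

Wien's law: T_1/T_2 = λ_2/λ_1 = 1470/174 = 8.448.
L_1/L_2 = (R_1/R_2)²(T_1/T_2)⁴ = (12.0)²(8.448)⁴ = 7.336×10^5.
F_1/F_2 = (L_1/L_2)/(d_1/d_2)² = 7.336×10^5/(5.60)² = 2.339×10^4.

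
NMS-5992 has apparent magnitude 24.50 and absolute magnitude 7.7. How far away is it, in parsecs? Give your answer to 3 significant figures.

m − M = 5 log₁₀(d/10 pc)
24.50 − (7.7) = 16.80 = 5 log₁₀(d/10)
d = 10 × 10^(16.80/5) = 10 × 10^3.360 = 2.291×10^4 pc.

2.29×10^4 pc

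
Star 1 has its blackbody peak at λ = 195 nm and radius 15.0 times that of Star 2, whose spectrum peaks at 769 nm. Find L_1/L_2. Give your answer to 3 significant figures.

5.44×10^4

Wien's law gives T ∝ 1/λ_max, so T_1/T_2 = λ_2/λ_1 = 769/195 = 3.944.
Then L ∝ R²T⁴ gives L_1/L_2 = (15.0)² × (3.944)⁴ = 225.0 × 241.9 = 5.442×10^4.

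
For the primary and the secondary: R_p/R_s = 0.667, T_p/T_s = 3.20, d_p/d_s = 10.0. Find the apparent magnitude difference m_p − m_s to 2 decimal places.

L_p/L_s = (0.667)²(3.20)⁴ = 46.65.
F_p/F_s = (L_p/L_s)/(d_p/d_s)² = 46.65/100.0 = 0.4665.
m_p − m_s = −2.5 log₁₀(0.4665) = 0.83.

0.83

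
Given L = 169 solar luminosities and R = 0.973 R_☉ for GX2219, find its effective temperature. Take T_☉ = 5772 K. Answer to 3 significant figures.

2.11×10^4 K

T/T_☉ = (L/L_☉)^(1/4) / (R/R_☉)^(1/2)
T = 5772 × (169)^(1/4) / √(0.973) = 5772 × 3.606 / 0.9864 = 2.110×10^4 K.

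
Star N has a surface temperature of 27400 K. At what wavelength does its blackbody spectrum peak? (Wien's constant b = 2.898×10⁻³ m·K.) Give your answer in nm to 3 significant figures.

λ_max = b/T = 2.898×10⁻³ / 27400 = 1.06×10^-7 m = 105.8 nm.

106 nm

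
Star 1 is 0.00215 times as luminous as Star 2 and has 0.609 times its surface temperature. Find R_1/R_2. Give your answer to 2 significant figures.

L ∝ R²T⁴ gives R ∝ √L / T², so
R_1/R_2 = √(0.00215) / (0.609)² = 0.04637 / 0.3709 = 0.1250.

0.13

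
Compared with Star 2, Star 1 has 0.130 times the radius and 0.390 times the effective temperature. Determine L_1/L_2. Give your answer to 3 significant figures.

From the Stefan–Boltzmann law, L ∝ R²T⁴, so
L_1/L_2 = (R_1/R_2)² (T_1/T_2)⁴ = (0.130)² × (0.390)⁴ = 0.01690 × 0.02313 = 3.910×10^-4.

3.91×10^-4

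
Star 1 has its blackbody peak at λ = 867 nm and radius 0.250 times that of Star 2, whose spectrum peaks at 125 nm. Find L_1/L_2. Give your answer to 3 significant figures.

2.70×10^-5

Wien's law gives T ∝ 1/λ_max, so T_1/T_2 = λ_2/λ_1 = 125/867 = 0.1442.
Then L ∝ R²T⁴ gives L_1/L_2 = (0.250)² × (0.1442)⁴ = 0.06250 × 4.321×10^-4 = 2.700×10^-5.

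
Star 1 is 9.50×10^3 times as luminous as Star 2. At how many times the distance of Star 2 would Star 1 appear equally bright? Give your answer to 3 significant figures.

97.5

Equal flux requires L_1/d_1² = L_2/d_2², so d_1/d_2 = √(L_1/L_2)
= √(9.50×10^3) = 97.47.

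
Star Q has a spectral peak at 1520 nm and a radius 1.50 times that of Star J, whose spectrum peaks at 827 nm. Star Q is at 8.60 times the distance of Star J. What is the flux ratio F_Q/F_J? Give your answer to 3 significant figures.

0.00267

Wien's law: T_Q/T_J = λ_J/λ_Q = 827/1520 = 0.5441.
L_Q/L_J = (R_Q/R_J)²(T_Q/T_J)⁴ = (1.50)²(0.5441)⁴ = 0.1972.
F_Q/F_J = (L_Q/L_J)/(d_Q/d_J)² = 0.1972/(8.60)² = 0.002666.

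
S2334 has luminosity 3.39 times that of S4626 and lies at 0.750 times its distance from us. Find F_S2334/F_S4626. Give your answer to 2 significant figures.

F = L/(4πd²), so F_S2334/F_S4626 = (L_S2334/L_S4626) / (d_S2334/d_S4626)²
= 3.39 / (0.750)² = 3.39 / 0.5625 = 6.027.

6.0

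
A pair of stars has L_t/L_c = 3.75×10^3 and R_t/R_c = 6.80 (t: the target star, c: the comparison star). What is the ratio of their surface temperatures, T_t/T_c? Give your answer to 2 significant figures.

L ∝ R²T⁴ gives T ∝ (L/R²)^(1/4), so
T_t/T_c = (3.75×10^3 / 6.80²)^(1/4) = (81.10)^(1/4) = 3.001.

3.0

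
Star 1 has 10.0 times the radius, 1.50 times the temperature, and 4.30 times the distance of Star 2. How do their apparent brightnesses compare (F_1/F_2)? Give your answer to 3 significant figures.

L_1/L_2 = (R_1/R_2)²(T_1/T_2)⁴ = (10.0)² × (1.50)⁴ = 506.2.
F_1/F_2 = (L_1/L_2)/(d_1/d_2)² = 506.2 / (4.30)² = 27.38.

27.4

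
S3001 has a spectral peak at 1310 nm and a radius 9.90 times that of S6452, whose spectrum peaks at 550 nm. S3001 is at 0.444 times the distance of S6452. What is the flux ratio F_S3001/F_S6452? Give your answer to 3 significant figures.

Wien's law: T_S3001/T_S6452 = λ_S6452/λ_S3001 = 550/1310 = 0.4198.
L_S3001/L_S6452 = (R_S3001/R_S6452)²(T_S3001/T_S6452)⁴ = (9.90)²(0.4198)⁴ = 3.045.
F_S3001/F_S6452 = (L_S3001/L_S6452)/(d_S3001/d_S6452)² = 3.045/(0.444)² = 15.45.

15.4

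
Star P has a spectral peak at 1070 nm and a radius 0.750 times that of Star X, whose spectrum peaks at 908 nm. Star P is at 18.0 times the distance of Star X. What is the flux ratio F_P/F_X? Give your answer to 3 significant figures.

Wien's law: T_P/T_X = λ_X/λ_P = 908/1070 = 0.8486.
L_P/L_X = (R_P/R_X)²(T_P/T_X)⁴ = (0.750)²(0.8486)⁴ = 0.2917.
F_P/F_X = (L_P/L_X)/(d_P/d_X)² = 0.2917/(18.0)² = 9.003×10^-4.

9.00×10^-4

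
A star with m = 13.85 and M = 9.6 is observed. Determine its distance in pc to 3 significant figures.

m − M = 5 log₁₀(d/10 pc)
13.85 − (9.6) = 4.25 = 5 log₁₀(d/10)
d = 10 × 10^(4.25/5) = 10 × 10^0.850 = 70.79 pc.

70.8 pc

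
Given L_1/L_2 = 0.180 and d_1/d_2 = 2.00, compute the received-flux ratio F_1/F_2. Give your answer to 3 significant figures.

0.0450

F = L/(4πd²), so F_1/F_2 = (L_1/L_2) / (d_1/d_2)²
= 0.180 / (2.00)² = 0.180 / 4.000 = 0.04500.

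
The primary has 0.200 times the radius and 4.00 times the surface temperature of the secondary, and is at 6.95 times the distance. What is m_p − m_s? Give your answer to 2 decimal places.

L_p/L_s = (0.200)²(4.00)⁴ = 10.24.
F_p/F_s = (L_p/L_s)/(d_p/d_s)² = 10.24/48.30 = 0.2120.
m_p − m_s = −2.5 log₁₀(0.2120) = 1.68.

1.68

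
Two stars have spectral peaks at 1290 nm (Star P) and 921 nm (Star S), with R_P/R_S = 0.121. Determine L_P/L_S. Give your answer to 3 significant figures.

Wien's law gives T ∝ 1/λ_max, so T_P/T_S = λ_S/λ_P = 921/1290 = 0.7140.
Then L ∝ R²T⁴ gives L_P/L_S = (0.121)² × (0.7140)⁴ = 0.01464 × 0.2598 = 0.003804.

0.00380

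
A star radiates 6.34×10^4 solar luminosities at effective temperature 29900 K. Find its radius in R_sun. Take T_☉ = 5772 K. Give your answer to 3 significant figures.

9.38 R_sun

R/R_☉ = √(L/L_☉) / (T/T_☉)² = √(6.34×10^4) / (5.180)²
       = 251.8 / 26.83 = 9.383.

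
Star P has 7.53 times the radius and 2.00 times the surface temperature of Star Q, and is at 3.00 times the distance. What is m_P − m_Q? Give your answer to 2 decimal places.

L_P/L_Q = (7.53)²(2.00)⁴ = 907.2.
F_P/F_Q = (L_P/L_Q)/(d_P/d_Q)² = 907.2/9.000 = 100.8.
m_P − m_Q = −2.5 log₁₀(100.8) = -5.01.

-5.01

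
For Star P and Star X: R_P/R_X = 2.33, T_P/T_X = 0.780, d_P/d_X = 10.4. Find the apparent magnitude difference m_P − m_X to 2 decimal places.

4.33

L_P/L_X = (2.33)²(0.780)⁴ = 2.010.
F_P/F_X = (L_P/L_X)/(d_P/d_X)² = 2.010/108.2 = 0.01858.
m_P − m_X = −2.5 log₁₀(0.01858) = 4.33.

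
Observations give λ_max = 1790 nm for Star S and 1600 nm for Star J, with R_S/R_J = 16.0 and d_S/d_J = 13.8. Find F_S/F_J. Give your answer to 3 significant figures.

Wien's law: T_S/T_J = λ_J/λ_S = 1600/1790 = 0.8939.
L_S/L_J = (R_S/R_J)²(T_S/T_J)⁴ = (16.0)²(0.8939)⁴ = 163.4.
F_S/F_J = (L_S/L_J)/(d_S/d_J)² = 163.4/(13.8)² = 0.8581.

0.858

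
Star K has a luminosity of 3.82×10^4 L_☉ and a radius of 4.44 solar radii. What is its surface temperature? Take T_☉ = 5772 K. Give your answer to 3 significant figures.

3.83×10^4 K

T/T_☉ = (L/L_☉)^(1/4) / (R/R_☉)^(1/2)
T = 5772 × (3.82×10^4)^(1/4) / √(4.44) = 5772 × 13.98 / 2.107 = 3.830×10^4 K.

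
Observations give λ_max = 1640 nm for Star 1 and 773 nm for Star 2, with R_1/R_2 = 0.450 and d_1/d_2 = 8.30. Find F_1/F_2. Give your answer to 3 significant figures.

1.45×10^-4

Wien's law: T_1/T_2 = λ_2/λ_1 = 773/1640 = 0.4713.
L_1/L_2 = (R_1/R_2)²(T_1/T_2)⁴ = (0.450)²(0.4713)⁴ = 0.009995.
F_1/F_2 = (L_1/L_2)/(d_1/d_2)² = 0.009995/(8.30)² = 1.451×10^-4.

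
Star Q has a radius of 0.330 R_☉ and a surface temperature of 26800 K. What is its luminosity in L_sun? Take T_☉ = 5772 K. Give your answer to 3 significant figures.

L/L_☉ = (R/R_☉)² (T/T_☉)⁴ = (0.330)² × (26800/5772)⁴
       = 0.1089 × (4.643)⁴ = 0.1089 × 464.8 = 50.61.

50.6 L_sun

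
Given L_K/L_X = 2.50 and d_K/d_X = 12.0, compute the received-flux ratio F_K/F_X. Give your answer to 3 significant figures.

0.0174

F = L/(4πd²), so F_K/F_X = (L_K/L_X) / (d_K/d_X)²
= 2.50 / (12.0)² = 2.50 / 144.0 = 0.01736.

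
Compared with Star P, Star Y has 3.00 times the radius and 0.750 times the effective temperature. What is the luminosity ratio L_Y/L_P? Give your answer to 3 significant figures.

2.85

From the Stefan–Boltzmann law, L ∝ R²T⁴, so
L_Y/L_P = (R_Y/R_P)² (T_Y/T_P)⁴ = (3.00)² × (0.750)⁴ = 9.000 × 0.3164 = 2.848.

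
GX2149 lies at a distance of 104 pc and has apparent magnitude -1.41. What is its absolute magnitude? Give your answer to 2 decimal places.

-6.50

M = m − 5 log₁₀(d/10 pc) = -1.41 − 5 log₁₀(104/10)
  = -1.41 − 5 × 1.017 = -1.41 − 5.09 = -6.50.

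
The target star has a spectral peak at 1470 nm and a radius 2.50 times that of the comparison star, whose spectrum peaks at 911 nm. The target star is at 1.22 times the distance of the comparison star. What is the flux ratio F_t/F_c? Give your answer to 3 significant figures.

Wien's law: T_t/T_c = λ_c/λ_t = 911/1470 = 0.6197.
L_t/L_c = (R_t/R_c)²(T_t/T_c)⁴ = (2.50)²(0.6197)⁴ = 0.9219.
F_t/F_c = (L_t/L_c)/(d_t/d_c)² = 0.9219/(1.22)² = 0.6194.

0.619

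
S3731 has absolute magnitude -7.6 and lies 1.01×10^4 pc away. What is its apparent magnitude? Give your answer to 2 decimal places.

m = M + 5 log₁₀(d/10 pc) = -7.6 + 5 log₁₀(1.01×10^4/10)
  = -7.6 + 5 × 3.004 = -7.6 + 15.02 = 7.42.

7.42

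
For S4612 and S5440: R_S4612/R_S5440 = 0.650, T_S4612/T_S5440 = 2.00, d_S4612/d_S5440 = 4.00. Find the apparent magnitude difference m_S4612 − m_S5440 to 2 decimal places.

L_S4612/L_S5440 = (0.650)²(2.00)⁴ = 6.760.
F_S4612/F_S5440 = (L_S4612/L_S5440)/(d_S4612/d_S5440)² = 6.760/16.00 = 0.4225.
m_S4612 − m_S5440 = −2.5 log₁₀(0.4225) = 0.94.

0.94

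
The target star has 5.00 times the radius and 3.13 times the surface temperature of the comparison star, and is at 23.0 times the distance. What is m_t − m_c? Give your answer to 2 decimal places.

-1.64

L_t/L_c = (5.00)²(3.13)⁴ = 2399.
F_t/F_c = (L_t/L_c)/(d_t/d_c)² = 2399/529.0 = 4.536.
m_t − m_c = −2.5 log₁₀(4.536) = -1.64.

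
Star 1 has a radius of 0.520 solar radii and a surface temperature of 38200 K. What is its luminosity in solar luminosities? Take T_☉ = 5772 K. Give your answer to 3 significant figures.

519 solar luminosities

L/L_☉ = (R/R_☉)² (T/T_☉)⁴ = (0.520)² × (38200/5772)⁴
       = 0.2704 × (6.618)⁴ = 0.2704 × 1918 = 518.7.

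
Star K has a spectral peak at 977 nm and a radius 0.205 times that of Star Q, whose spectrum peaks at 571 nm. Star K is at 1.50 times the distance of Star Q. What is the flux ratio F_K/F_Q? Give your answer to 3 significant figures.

Wien's law: T_K/T_Q = λ_Q/λ_K = 571/977 = 0.5844.
L_K/L_Q = (R_K/R_Q)²(T_K/T_Q)⁴ = (0.205)²(0.5844)⁴ = 0.004903.
F_K/F_Q = (L_K/L_Q)/(d_K/d_Q)² = 0.004903/(1.50)² = 0.002179.

0.00218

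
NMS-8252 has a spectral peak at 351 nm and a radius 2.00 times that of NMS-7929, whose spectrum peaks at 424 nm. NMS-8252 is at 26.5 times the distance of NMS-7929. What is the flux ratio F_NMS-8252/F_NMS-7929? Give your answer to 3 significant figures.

0.0121

Wien's law: T_NMS-8252/T_NMS-7929 = λ_NMS-7929/λ_NMS-8252 = 424/351 = 1.208.
L_NMS-8252/L_NMS-7929 = (R_NMS-8252/R_NMS-7929)²(T_NMS-8252/T_NMS-7929)⁴ = (2.00)²(1.208)⁴ = 8.517.
F_NMS-8252/F_NMS-7929 = (L_NMS-8252/L_NMS-7929)/(d_NMS-8252/d_NMS-7929)² = 8.517/(26.5)² = 0.01213.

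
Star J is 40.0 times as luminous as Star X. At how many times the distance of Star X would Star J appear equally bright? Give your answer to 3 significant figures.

6.32

Equal flux requires L_J/d_J² = L_X/d_X², so d_J/d_X = √(L_J/L_X)
= √(40.0) = 6.325.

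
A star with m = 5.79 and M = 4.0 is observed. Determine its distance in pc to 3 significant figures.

m − M = 5 log₁₀(d/10 pc)
5.79 − (4.0) = 1.79 = 5 log₁₀(d/10)
d = 10 × 10^(1.79/5) = 10 × 10^0.358 = 22.80 pc.

22.8 pc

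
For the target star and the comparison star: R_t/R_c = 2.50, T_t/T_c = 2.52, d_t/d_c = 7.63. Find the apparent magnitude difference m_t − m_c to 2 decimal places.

-1.59

L_t/L_c = (2.50)²(2.52)⁴ = 252.0.
F_t/F_c = (L_t/L_c)/(d_t/d_c)² = 252.0/58.22 = 4.329.
m_t − m_c = −2.5 log₁₀(4.329) = -1.59.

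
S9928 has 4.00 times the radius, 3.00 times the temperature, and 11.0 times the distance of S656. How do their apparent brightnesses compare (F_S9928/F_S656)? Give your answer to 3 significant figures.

10.7

L_S9928/L_S656 = (R_S9928/R_S656)²(T_S9928/T_S656)⁴ = (4.00)² × (3.00)⁴ = 1296.
F_S9928/F_S656 = (L_S9928/L_S656)/(d_S9928/d_S656)² = 1296 / (11.0)² = 10.71.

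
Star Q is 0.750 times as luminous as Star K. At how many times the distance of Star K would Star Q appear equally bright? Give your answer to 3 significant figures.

Equal flux requires L_Q/d_Q² = L_K/d_K², so d_Q/d_K = √(L_Q/L_K)
= √(0.750) = 0.8660.

0.866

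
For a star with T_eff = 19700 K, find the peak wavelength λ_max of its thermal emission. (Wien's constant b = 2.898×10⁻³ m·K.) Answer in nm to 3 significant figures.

λ_max = b/T = 2.898×10⁻³ / 19700 = 1.47×10^-7 m = 147.1 nm.

147 nm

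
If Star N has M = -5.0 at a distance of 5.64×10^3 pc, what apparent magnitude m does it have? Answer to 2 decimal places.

8.76

m = M + 5 log₁₀(d/10 pc) = -5.0 + 5 log₁₀(5.64×10^3/10)
  = -5.0 + 5 × 2.751 = -5.0 + 13.76 = 8.76.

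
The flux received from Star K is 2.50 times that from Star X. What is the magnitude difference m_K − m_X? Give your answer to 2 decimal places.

-0.99

m_K − m_X = −2.5 log₁₀(F_K/F_X) = −2.5 log₁₀(2.50) = −2.5 × (0.398) = -0.995.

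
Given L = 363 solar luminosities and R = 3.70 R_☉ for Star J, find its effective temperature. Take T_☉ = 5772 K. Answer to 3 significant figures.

T/T_☉ = (L/L_☉)^(1/4) / (R/R_☉)^(1/2)
T = 5772 × (363)^(1/4) / √(3.70) = 5772 × 4.365 / 1.924 = 1.310×10^4 K.

1.31×10^4 K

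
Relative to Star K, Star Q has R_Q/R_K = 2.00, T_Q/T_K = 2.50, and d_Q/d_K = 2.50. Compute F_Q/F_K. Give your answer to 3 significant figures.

25.0

L_Q/L_K = (R_Q/R_K)²(T_Q/T_K)⁴ = (2.00)² × (2.50)⁴ = 156.2.
F_Q/F_K = (L_Q/L_K)/(d_Q/d_K)² = 156.2 / (2.50)² = 25.00.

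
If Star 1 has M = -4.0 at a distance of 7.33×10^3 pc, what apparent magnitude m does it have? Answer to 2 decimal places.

10.33

m = M + 5 log₁₀(d/10 pc) = -4.0 + 5 log₁₀(7.33×10^3/10)
  = -4.0 + 5 × 2.865 = -4.0 + 14.33 = 10.33.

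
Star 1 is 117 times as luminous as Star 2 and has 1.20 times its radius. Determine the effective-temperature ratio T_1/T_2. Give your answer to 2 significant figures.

L ∝ R²T⁴ gives T ∝ (L/R²)^(1/4), so
T_1/T_2 = (117 / 1.20²)^(1/4) = (81.25)^(1/4) = 3.002.

3.0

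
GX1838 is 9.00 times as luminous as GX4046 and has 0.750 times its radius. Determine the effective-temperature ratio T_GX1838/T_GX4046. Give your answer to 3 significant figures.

2.00

L ∝ R²T⁴ gives T ∝ (L/R²)^(1/4), so
T_GX1838/T_GX4046 = (9.00 / 0.750²)^(1/4) = (16.00)^(1/4) = 2.000.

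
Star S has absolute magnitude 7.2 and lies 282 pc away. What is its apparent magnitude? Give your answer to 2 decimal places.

14.45

m = M + 5 log₁₀(d/10 pc) = 7.2 + 5 log₁₀(282/10)
  = 7.2 + 5 × 1.450 = 7.2 + 7.25 = 14.45.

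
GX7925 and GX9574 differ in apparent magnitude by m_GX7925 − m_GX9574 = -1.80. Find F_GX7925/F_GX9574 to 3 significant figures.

5.25

F_GX7925/F_GX9574 = 10^(−(m_GX7925 − m_GX9574)/2.5) = 10^(1.80/2.5) = 10^0.720 = 5.248.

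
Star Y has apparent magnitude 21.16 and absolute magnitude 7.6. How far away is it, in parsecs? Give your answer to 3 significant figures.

5.15×10^3 pc

m − M = 5 log₁₀(d/10 pc)
21.16 − (7.6) = 13.56 = 5 log₁₀(d/10)
d = 10 × 10^(13.56/5) = 10 × 10^2.712 = 5152 pc.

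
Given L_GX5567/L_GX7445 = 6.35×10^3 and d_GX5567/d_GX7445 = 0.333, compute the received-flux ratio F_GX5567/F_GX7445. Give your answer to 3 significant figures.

5.73×10^4

F = L/(4πd²), so F_GX5567/F_GX7445 = (L_GX5567/L_GX7445) / (d_GX5567/d_GX7445)²
= 6.35×10^3 / (0.333)² = 6.35×10^3 / 0.1109 = 5.726×10^4.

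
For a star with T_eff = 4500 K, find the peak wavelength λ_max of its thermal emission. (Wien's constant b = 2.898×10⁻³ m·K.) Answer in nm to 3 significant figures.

644 nm

λ_max = b/T = 2.898×10⁻³ / 4500 = 6.44×10^-7 m = 644.0 nm.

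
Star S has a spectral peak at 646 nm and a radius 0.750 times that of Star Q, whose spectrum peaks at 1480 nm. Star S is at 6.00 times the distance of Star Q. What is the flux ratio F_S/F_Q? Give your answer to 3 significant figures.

Wien's law: T_S/T_Q = λ_Q/λ_S = 1480/646 = 2.291.
L_S/L_Q = (R_S/R_Q)²(T_S/T_Q)⁴ = (0.750)²(2.291)⁴ = 15.50.
F_S/F_Q = (L_S/L_Q)/(d_S/d_Q)² = 15.50/(6.00)² = 0.4305.

0.430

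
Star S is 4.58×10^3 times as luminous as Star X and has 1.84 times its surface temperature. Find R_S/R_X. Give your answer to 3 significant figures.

L ∝ R²T⁴ gives R ∝ √L / T², so
R_S/R_X = √(4.58×10^3) / (1.84)² = 67.68 / 3.386 = 19.99.

20.0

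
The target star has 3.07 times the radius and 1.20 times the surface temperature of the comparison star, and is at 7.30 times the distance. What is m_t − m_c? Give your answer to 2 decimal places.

1.09

L_t/L_c = (3.07)²(1.20)⁴ = 19.54.
F_t/F_c = (L_t/L_c)/(d_t/d_c)² = 19.54/53.29 = 0.3667.
m_t − m_c = −2.5 log₁₀(0.3667) = 1.09.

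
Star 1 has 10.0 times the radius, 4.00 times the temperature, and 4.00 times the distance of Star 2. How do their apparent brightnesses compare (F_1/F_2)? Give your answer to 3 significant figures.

1.60×10^3

L_1/L_2 = (R_1/R_2)²(T_1/T_2)⁴ = (10.0)² × (4.00)⁴ = 2.560×10^4.
F_1/F_2 = (L_1/L_2)/(d_1/d_2)² = 2.560×10^4 / (4.00)² = 1600.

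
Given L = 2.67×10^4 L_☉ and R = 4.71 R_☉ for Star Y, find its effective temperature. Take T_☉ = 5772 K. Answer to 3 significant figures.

T/T_☉ = (L/L_☉)^(1/4) / (R/R_☉)^(1/2)
T = 5772 × (2.67×10^4)^(1/4) / √(4.71) = 5772 × 12.78 / 2.170 = 3.400×10^4 K.

3.40×10^4 K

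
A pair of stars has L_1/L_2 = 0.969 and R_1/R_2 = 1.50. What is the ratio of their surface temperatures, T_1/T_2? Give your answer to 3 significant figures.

0.810

L ∝ R²T⁴ gives T ∝ (L/R²)^(1/4), so
T_1/T_2 = (0.969 / 1.50²)^(1/4) = (0.4307)^(1/4) = 0.8101.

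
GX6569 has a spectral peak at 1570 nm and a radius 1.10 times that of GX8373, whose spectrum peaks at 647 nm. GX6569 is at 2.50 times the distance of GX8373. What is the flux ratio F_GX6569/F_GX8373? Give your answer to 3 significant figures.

Wien's law: T_GX6569/T_GX8373 = λ_GX8373/λ_GX6569 = 647/1570 = 0.4121.
L_GX6569/L_GX8373 = (R_GX6569/R_GX8373)²(T_GX6569/T_GX8373)⁴ = (1.10)²(0.4121)⁴ = 0.03490.
F_GX6569/F_GX8373 = (L_GX6569/L_GX8373)/(d_GX6569/d_GX8373)² = 0.03490/(2.50)² = 0.005584.

0.00558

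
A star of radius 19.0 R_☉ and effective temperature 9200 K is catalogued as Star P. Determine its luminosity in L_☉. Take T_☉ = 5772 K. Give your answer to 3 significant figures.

L/L_☉ = (R/R_☉)² (T/T_☉)⁴ = (19.0)² × (9200/5772)⁴
       = 361.0 × (1.594)⁴ = 361.0 × 6.454 = 2330.

2.33×10^3 L_☉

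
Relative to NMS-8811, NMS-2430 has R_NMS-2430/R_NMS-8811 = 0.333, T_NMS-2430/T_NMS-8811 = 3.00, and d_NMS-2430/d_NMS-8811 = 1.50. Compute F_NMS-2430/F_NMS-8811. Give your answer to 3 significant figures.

L_NMS-2430/L_NMS-8811 = (R_NMS-2430/R_NMS-8811)²(T_NMS-2430/T_NMS-8811)⁴ = (0.333)² × (3.00)⁴ = 8.982.
F_NMS-2430/F_NMS-8811 = (L_NMS-2430/L_NMS-8811)/(d_NMS-2430/d_NMS-8811)² = 8.982 / (1.50)² = 3.992.

3.99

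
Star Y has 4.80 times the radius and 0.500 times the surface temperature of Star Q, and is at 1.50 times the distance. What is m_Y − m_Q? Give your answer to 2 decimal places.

L_Y/L_Q = (4.80)²(0.500)⁴ = 1.440.
F_Y/F_Q = (L_Y/L_Q)/(d_Y/d_Q)² = 1.440/2.250 = 0.6400.
m_Y − m_Q = −2.5 log₁₀(0.6400) = 0.48.

0.48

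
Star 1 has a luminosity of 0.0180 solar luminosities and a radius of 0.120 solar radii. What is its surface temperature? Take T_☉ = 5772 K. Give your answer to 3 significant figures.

6.10×10^3 K

T/T_☉ = (L/L_☉)^(1/4) / (R/R_☉)^(1/2)
T = 5772 × (0.0180)^(1/4) / √(0.120) = 5772 × 0.3663 / 0.3464 = 6103 K.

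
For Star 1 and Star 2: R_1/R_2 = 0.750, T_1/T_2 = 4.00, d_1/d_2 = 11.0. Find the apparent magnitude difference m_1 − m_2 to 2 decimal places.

L_1/L_2 = (0.750)²(4.00)⁴ = 144.0.
F_1/F_2 = (L_1/L_2)/(d_1/d_2)² = 144.0/121.0 = 1.190.
m_1 − m_2 = −2.5 log₁₀(1.190) = -0.19.

-0.19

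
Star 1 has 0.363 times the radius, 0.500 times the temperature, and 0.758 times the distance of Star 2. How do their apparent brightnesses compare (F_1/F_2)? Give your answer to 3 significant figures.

L_1/L_2 = (R_1/R_2)²(T_1/T_2)⁴ = (0.363)² × (0.500)⁴ = 0.008236.
F_1/F_2 = (L_1/L_2)/(d_1/d_2)² = 0.008236 / (0.758)² = 0.01433.

0.0143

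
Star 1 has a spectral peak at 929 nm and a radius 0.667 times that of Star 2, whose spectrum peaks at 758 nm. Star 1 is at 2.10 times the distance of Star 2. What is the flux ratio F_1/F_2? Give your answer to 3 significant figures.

0.0447

Wien's law: T_1/T_2 = λ_2/λ_1 = 758/929 = 0.8159.
L_1/L_2 = (R_1/R_2)²(T_1/T_2)⁴ = (0.667)²(0.8159)⁴ = 0.1972.
F_1/F_2 = (L_1/L_2)/(d_1/d_2)² = 0.1972/(2.10)² = 0.04471.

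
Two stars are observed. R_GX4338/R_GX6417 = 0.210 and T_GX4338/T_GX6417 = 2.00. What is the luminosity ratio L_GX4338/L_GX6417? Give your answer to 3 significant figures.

From the Stefan–Boltzmann law, L ∝ R²T⁴, so
L_GX4338/L_GX6417 = (R_GX4338/R_GX6417)² (T_GX4338/T_GX6417)⁴ = (0.210)² × (2.00)⁴ = 0.04410 × 16.00 = 0.7056.

0.706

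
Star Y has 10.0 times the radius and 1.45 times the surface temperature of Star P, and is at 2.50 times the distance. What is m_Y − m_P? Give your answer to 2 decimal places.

L_Y/L_P = (10.0)²(1.45)⁴ = 442.1.
F_Y/F_P = (L_Y/L_P)/(d_Y/d_P)² = 442.1/6.250 = 70.73.
m_Y − m_P = −2.5 log₁₀(70.73) = -4.62.

-4.62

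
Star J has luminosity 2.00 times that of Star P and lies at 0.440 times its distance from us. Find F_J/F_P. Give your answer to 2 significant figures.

F = L/(4πd²), so F_J/F_P = (L_J/L_P) / (d_J/d_P)²
= 2.00 / (0.440)² = 2.00 / 0.1936 = 10.33.

10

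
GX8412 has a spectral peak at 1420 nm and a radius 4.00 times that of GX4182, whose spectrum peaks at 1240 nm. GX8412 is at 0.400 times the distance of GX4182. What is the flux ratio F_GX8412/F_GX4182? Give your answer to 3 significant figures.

58.1

Wien's law: T_GX8412/T_GX4182 = λ_GX4182/λ_GX8412 = 1240/1420 = 0.8732.
L_GX8412/L_GX4182 = (R_GX8412/R_GX4182)²(T_GX8412/T_GX4182)⁴ = (4.00)²(0.8732)⁴ = 9.304.
F_GX8412/F_GX4182 = (L_GX8412/L_GX4182)/(d_GX8412/d_GX4182)² = 9.304/(0.400)² = 58.15.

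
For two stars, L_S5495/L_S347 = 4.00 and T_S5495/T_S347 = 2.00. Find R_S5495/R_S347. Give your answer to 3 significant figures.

L ∝ R²T⁴ gives R ∝ √L / T², so
R_S5495/R_S347 = √(4.00) / (2.00)² = 2.000 / 4.000 = 0.5000.

0.500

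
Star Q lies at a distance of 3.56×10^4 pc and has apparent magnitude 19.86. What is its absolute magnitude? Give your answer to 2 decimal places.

M = m − 5 log₁₀(d/10 pc) = 19.86 − 5 log₁₀(3.56×10^4/10)
  = 19.86 − 5 × 3.551 = 19.86 − 17.76 = 2.10.

2.10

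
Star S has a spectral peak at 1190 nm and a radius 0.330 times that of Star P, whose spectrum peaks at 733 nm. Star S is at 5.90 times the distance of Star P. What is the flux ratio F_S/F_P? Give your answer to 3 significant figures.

Wien's law: T_S/T_P = λ_P/λ_S = 733/1190 = 0.6160.
L_S/L_P = (R_S/R_P)²(T_S/T_P)⁴ = (0.330)²(0.6160)⁴ = 0.01568.
F_S/F_P = (L_S/L_P)/(d_S/d_P)² = 0.01568/(5.90)² = 4.504×10^-4.

4.50×10^-4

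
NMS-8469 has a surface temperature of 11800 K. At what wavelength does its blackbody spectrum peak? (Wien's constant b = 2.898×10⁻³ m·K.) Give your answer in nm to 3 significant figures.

246 nm

λ_max = b/T = 2.898×10⁻³ / 11800 = 2.46×10^-7 m = 245.6 nm.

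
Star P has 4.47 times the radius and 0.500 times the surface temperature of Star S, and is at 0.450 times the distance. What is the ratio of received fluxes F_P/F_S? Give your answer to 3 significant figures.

L_P/L_S = (R_P/R_S)²(T_P/T_S)⁴ = (4.47)² × (0.500)⁴ = 1.249.
F_P/F_S = (L_P/L_S)/(d_P/d_S)² = 1.249 / (0.450)² = 6.167.

6.17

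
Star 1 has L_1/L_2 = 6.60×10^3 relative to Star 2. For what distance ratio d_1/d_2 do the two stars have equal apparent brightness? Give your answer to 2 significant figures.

81

Equal flux requires L_1/d_1² = L_2/d_2², so d_1/d_2 = √(L_1/L_2)
= √(6.60×10^3) = 81.24.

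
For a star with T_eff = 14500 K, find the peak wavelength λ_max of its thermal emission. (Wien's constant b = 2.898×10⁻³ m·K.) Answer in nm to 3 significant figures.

λ_max = b/T = 2.898×10⁻³ / 14500 = 2.00×10^-7 m = 199.9 nm.

200 nm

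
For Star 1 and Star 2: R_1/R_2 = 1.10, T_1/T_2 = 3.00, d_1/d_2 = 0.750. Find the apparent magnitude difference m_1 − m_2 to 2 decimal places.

L_1/L_2 = (1.10)²(3.00)⁴ = 98.01.
F_1/F_2 = (L_1/L_2)/(d_1/d_2)² = 98.01/0.5625 = 174.2.
m_1 − m_2 = −2.5 log₁₀(174.2) = -5.60.

-5.60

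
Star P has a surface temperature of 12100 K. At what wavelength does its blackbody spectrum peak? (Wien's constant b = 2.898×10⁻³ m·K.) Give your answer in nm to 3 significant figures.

λ_max = b/T = 2.898×10⁻³ / 12100 = 2.40×10^-7 m = 239.5 nm.

240 nm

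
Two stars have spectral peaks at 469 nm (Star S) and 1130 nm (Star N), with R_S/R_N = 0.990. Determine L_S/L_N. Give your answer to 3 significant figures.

33.0

Wien's law gives T ∝ 1/λ_max, so T_S/T_N = λ_N/λ_S = 1130/469 = 2.409.
Then L ∝ R²T⁴ gives L_S/L_N = (0.990)² × (2.409)⁴ = 0.9801 × 33.70 = 33.03.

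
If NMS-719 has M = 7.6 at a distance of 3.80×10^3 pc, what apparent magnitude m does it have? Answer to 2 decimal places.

20.50

m = M + 5 log₁₀(d/10 pc) = 7.6 + 5 log₁₀(3.80×10^3/10)
  = 7.6 + 5 × 2.580 = 7.6 + 12.90 = 20.50.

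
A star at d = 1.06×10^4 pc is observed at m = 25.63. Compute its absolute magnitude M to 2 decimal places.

M = m − 5 log₁₀(d/10 pc) = 25.63 − 5 log₁₀(1.06×10^4/10)
  = 25.63 − 5 × 3.025 = 25.63 − 15.13 = 10.50.

10.50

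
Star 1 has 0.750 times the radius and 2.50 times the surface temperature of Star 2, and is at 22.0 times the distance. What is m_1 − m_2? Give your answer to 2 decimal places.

L_1/L_2 = (0.750)²(2.50)⁴ = 21.97.
F_1/F_2 = (L_1/L_2)/(d_1/d_2)² = 21.97/484.0 = 0.04540.
m_1 − m_2 = −2.5 log₁₀(0.04540) = 3.36.

3.36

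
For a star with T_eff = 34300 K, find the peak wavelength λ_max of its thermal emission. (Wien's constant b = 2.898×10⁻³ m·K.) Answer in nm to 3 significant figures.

λ_max = b/T = 2.898×10⁻³ / 34300 = 8.45×10^-8 m = 84.49 nm.

84.5 nm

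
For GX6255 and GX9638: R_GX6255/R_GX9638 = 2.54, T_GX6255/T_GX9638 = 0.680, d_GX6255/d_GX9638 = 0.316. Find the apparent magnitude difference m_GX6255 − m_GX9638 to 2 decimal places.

L_GX6255/L_GX9638 = (2.54)²(0.680)⁴ = 1.379.
F_GX6255/F_GX9638 = (L_GX6255/L_GX9638)/(d_GX6255/d_GX9638)² = 1.379/0.09986 = 13.81.
m_GX6255 − m_GX9638 = −2.5 log₁₀(13.81) = -2.85.

-2.85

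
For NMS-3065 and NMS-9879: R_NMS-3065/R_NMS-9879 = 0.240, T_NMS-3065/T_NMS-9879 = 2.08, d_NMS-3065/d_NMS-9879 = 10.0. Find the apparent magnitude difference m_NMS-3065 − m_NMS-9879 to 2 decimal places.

4.92

L_NMS-3065/L_NMS-9879 = (0.240)²(2.08)⁴ = 1.078.
F_NMS-3065/F_NMS-9879 = (L_NMS-3065/L_NMS-9879)/(d_NMS-3065/d_NMS-9879)² = 1.078/100.0 = 0.01078.
m_NMS-3065 − m_NMS-9879 = −2.5 log₁₀(0.01078) = 4.92.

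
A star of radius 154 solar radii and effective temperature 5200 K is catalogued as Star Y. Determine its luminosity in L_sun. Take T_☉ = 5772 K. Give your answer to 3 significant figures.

L/L_☉ = (R/R_☉)² (T/T_☉)⁴ = (154)² × (5200/5772)⁴
       = 2.372×10^4 × (0.9009)⁴ = 2.372×10^4 × 0.6587 = 1.562×10^4.

1.56×10^4 L_sun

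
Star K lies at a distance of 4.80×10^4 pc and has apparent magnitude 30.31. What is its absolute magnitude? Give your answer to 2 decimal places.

11.90

M = m − 5 log₁₀(d/10 pc) = 30.31 − 5 log₁₀(4.80×10^4/10)
  = 30.31 − 5 × 3.681 = 30.31 − 18.41 = 11.90.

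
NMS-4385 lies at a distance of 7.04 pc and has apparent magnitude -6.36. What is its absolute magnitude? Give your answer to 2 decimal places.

-5.60

M = m − 5 log₁₀(d/10 pc) = -6.36 − 5 log₁₀(7.04/10)
  = -6.36 − 5 × -0.152 = -6.36 − -0.76 = -5.60.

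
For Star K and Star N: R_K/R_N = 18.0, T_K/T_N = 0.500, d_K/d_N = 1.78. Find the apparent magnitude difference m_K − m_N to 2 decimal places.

-2.01

L_K/L_N = (18.0)²(0.500)⁴ = 20.25.
F_K/F_N = (L_K/L_N)/(d_K/d_N)² = 20.25/3.168 = 6.391.
m_K − m_N = −2.5 log₁₀(6.391) = -2.01.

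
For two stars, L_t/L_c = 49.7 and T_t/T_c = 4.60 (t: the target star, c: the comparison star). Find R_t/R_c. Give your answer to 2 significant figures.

L ∝ R²T⁴ gives R ∝ √L / T², so
R_t/R_c = √(49.7) / (4.60)² = 7.050 / 21.16 = 0.3332.

0.33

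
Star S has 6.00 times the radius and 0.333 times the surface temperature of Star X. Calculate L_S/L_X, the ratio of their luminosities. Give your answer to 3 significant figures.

0.443

From the Stefan–Boltzmann law, L ∝ R²T⁴, so
L_S/L_X = (R_S/R_X)² (T_S/T_X)⁴ = (6.00)² × (0.333)⁴ = 36.00 × 0.01230 = 0.4427.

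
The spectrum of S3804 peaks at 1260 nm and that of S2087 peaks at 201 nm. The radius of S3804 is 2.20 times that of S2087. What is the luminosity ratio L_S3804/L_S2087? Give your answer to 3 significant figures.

Wien's law gives T ∝ 1/λ_max, so T_S3804/T_S2087 = λ_S2087/λ_S3804 = 201/1260 = 0.1595.
Then L ∝ R²T⁴ gives L_S3804/L_S2087 = (2.20)² × (0.1595)⁴ = 4.840 × 6.476×10^-4 = 0.003134.

0.00313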